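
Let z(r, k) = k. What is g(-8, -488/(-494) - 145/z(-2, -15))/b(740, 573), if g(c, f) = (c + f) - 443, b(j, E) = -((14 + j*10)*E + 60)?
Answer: 163148/1573988481 ≈ 0.00010365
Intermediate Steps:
b(j, E) = -60 - E*(14 + 10*j) (b(j, E) = -((14 + 10*j)*E + 60) = -(E*(14 + 10*j) + 60) = -(60 + E*(14 + 10*j)) = -60 - E*(14 + 10*j))
g(c, f) = -443 + c + f
g(-8, -488/(-494) - 145/z(-2, -15))/b(740, 573) = (-443 - 8 + (-488/(-494) - 145/(-15)))/(-60 - 14*573 - 10*573*740) = (-443 - 8 + (-488*(-1/494) - 145*(-1/15)))/(-60 - 8022 - 4240200) = (-443 - 8 + (244/247 + 29/3))/(-4248282) = (-443 - 8 + 7895/741)*(-1/4248282) = -326296/741*(-1/4248282) = 163148/1573988481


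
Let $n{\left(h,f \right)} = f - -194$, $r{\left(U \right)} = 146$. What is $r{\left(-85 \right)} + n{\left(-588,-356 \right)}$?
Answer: $-16$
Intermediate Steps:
$n{\left(h,f \right)} = 194 + f$ ($n{\left(h,f \right)} = f + 194 = 194 + f$)
$r{\left(-85 \right)} + n{\left(-588,-356 \right)} = 146 + \left(194 - 356\right) = 146 - 162 = -16$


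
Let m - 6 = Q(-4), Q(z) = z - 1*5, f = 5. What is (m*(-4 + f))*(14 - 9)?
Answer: -15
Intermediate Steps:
Q(z) = -5 + z (Q(z) = z - 5 = -5 + z)
m = -3 (m = 6 + (-5 - 4) = 6 - 9 = -3)
(m*(-4 + f))*(14 - 9) = (-3*(-4 + 5))*(14 - 9) = -3*1*5 = -3*5 = -15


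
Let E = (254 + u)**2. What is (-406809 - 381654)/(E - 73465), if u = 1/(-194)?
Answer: 29674593468/336903115 ≈ 88.080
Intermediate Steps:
u = -1/194 ≈ -0.0051546
E = 2428025625/37636 (E = (254 - 1/194)**2 = (49275/194)**2 = 2428025625/37636 ≈ 64513.)
(-406809 - 381654)/(E - 73465) = (-406809 - 381654)/(2428025625/37636 - 73465) = -788463/(-336903115/37636) = -788463*(-37636/336903115) = 29674593468/336903115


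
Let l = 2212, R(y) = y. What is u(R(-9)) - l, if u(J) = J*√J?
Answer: -2212 - 27*I ≈ -2212.0 - 27.0*I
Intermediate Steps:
u(J) = J^(3/2)
u(R(-9)) - l = (-9)^(3/2) - 1*2212 = -27*I - 2212 = -2212 - 27*I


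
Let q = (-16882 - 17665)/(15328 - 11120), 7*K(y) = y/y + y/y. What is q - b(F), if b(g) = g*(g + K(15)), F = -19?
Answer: -10715541/29456 ≈ -363.78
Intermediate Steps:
K(y) = 2/7 (K(y) = (y/y + y/y)/7 = (1 + 1)/7 = (1/7)*2 = 2/7)
b(g) = g*(2/7 + g) (b(g) = g*(g + 2/7) = g*(2/7 + g))
q = -34547/4208 ≈ -8.2098
q - b(F) = -34547/4208 - (-19)*(2 + 7*(-19))/7 = -34547/4208 - (-19)*(2 - 133)/7 = -34547/4208 - (-19)*(-131)/7 = -34547/4208 - 1*2489/7 = -34547/4208 - 2489/7 = -10715541/29456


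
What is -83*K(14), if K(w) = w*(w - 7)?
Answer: -8134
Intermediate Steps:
K(w) = w*(-7 + w)
-83*K(14) = -1162*(-7 + 14) = -1162*7 = -83*98 = -8134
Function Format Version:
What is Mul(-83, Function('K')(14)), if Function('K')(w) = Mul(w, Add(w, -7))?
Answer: -8134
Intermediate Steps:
Function('K')(w) = Mul(w, Add(-7, w))
Mul(-83, Function('K')(14)) = Mul(-83, Mul(14, Add(-7, 14))) = Mul(-83, Mul(14, 7)) = Mul(-83, 98) = -8134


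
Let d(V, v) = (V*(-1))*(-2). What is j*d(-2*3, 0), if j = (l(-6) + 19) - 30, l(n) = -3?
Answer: 168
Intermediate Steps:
d(V, v) = 2*V (d(V, v) = -V*(-2) = 2*V)
j = -14 (j = (-3 + 19) - 30 = 16 - 30 = -14)
j*d(-2*3, 0) = -28*(-2*3) = -28*(-6) = -14*(-12) = 168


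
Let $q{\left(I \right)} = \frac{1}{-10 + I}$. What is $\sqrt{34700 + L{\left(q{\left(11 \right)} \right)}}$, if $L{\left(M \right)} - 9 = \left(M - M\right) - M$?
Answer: $2 \sqrt{8677} \approx 186.3$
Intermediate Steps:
$L{\left(M \right)} = 9 - M$ ($L{\left(M \right)} = 9 + \left(\left(M - M\right) - M\right) = 9 + \left(0 - M\right) = 9 - M$)
$\sqrt{34700 + L{\left(q{\left(11 \right)} \right)}} = \sqrt{34700 + \left(9 - \frac{1}{-10 + 11}\right)} = \sqrt{34700 + \left(9 - 1^{-1}\right)} = \sqrt{34700 + \left(9 - 1\right)} = \sqrt{34700 + 8} = \sqrt{34708} = 2 \sqrt{8677}$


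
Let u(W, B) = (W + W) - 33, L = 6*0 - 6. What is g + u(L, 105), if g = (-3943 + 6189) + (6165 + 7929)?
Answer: 16295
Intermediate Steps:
L = -6 (L = 0 - 6 = -6)
g = 16340 (g = 2246 + 14094 = 16340)
u(W, B) = -33 + 2*W (u(W, B) = 2*W - 33 = -33 + 2*W)
g + u(L, 105) = 16340 + (-33 + 2*(-6)) = 16340 + (-33 - 12) = 16340 - 45 = 16295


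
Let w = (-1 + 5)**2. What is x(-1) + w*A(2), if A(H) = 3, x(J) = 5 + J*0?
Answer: 53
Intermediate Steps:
x(J) = 5 (x(J) = 5 + 0 = 5)
w = 16 (w = 4**2 = 16)
x(-1) + w*A(2) = 5 + 16*3 = 5 + 48 = 53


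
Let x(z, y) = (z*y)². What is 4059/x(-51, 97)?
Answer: 451/2719201 ≈ 0.00016586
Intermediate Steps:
x(z, y) = y²*z² (x(z, y) = (y*z)² = y²*z²)
4059/x(-51, 97) = 4059/((97²*(-51)²)) = 4059/((9409*2601)) = 4059/24472809 = 4059*(1/24472809) = 451/2719201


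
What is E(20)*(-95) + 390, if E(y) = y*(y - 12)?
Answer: -14810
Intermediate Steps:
E(y) = y*(-12 + y)
E(20)*(-95) + 390 = (20*(-12 + 20))*(-95) + 390 = (20*8)*(-95) + 390 = 160*(-95) + 390 = -15200 + 390 = -14810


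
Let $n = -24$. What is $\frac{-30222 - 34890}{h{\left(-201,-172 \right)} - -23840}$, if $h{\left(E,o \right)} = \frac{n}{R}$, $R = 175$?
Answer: $- \frac{1424325}{521497} \approx -2.7312$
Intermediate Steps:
$h{\left(E,o \right)} = - \frac{24}{175}$
$\frac{-30222 - 34890}{h{\left(-201,-172 \right)} - -23840} = \frac{-30222 - 34890}{- \frac{24}{175} - -23840} = \frac{-30222 - 34890}{- \frac{24}{175} + 23840} = - \frac{65112}{\frac{4171976}{175}} = \left(-65112\right) \frac{175}{4171976} = - \frac{1424325}{521497}$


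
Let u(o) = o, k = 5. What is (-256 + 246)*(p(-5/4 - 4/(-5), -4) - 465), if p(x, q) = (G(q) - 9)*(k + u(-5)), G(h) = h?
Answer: 4650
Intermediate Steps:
p(x, q) = 0 (p(x, q) = (q - 9)*(5 - 5) = (-9 + q)*0 = 0)
(-256 + 246)*(p(-5/4 - 4/(-5), -4) - 465) = (-256 + 246)*(0 - 465) = -10*(-465) = 4650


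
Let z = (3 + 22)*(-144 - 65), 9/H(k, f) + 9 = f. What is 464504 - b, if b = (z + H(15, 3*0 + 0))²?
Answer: -26846572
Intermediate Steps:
H(k, f) = 9/(-9 + f)
z = -5225 (z = 25*(-209) = -5225)
b = 27311076 (b = (-5225 + 9/(-9 + (3*0 + 0)))² = (-5225 + 9/(-9 + (0 + 0)))² = (-5225 + 9/(-9 + 0))² = (-5225 + 9/(-9))² = (-5225 + 9*(-⅑))² = (-5225 - 1)² = (-5226)² = 27311076)
464504 - b = 464504 - 1*27311076 = 464504 - 27311076 = -26846572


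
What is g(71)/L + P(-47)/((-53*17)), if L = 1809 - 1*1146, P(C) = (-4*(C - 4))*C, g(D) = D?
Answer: 377695/35139 ≈ 10.749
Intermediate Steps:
P(C) = C*(16 - 4*C) (P(C) = (-4*(-4 + C))*C = (16 - 4*C)*C = C*(16 - 4*C))
L = 663 (L = 1809 - 1146 = 663)
g(71)/L + P(-47)/((-53*17)) = 71/663 + (4*(-47)*(4 - 1*(-47)))/((-53*17)) = 71*(1/663) + (4*(-47)*(4 + 47))/(-901) = 71/663 + (4*(-47)*51)*(-1/901) = 71/663 - 9588*(-1/901) = 71/663 + 564/53 = 377695/35139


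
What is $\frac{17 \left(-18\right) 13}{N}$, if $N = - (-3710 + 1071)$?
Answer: $- \frac{306}{203} \approx -1.5074$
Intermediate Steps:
$N = 2639$ ($N = \left(-1\right) \left(-2639\right) = 2639$)
$\frac{17 \left(-18\right) 13}{N} = \frac{17 \left(-18\right) 13}{2639} = \left(-306\right) 13 \cdot \frac{1}{2639} = \left(-3978\right) \frac{1}{2639} = - \frac{306}{203}$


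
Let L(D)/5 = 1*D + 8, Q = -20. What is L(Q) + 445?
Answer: 385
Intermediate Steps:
L(D) = 40 + 5*D (L(D) = 5*(1*D + 8) = 5*(D + 8) = 5*(8 + D) = 40 + 5*D)
L(Q) + 445 = (40 + 5*(-20)) + 445 = (40 - 100) + 445 = -60 + 445 = 385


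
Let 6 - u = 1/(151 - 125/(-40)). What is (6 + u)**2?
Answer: 218684944/1520289 ≈ 143.84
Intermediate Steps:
u = 7390/1233 (u = 6 - 1/(151 - 125/(-40)) = 6 - 1/(151 - 125*(-1/40)) = 6 - 1/(151 + 25/8) = 6 - 1/1233/8 = 6 - 1*8/1233 = 6 - 8/1233 = 7390/1233 ≈ 5.9935)
(6 + u)**2 = (6 + 7390/1233)**2 = (14788/1233)**2 = 218684944/1520289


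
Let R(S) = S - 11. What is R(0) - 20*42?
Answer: -851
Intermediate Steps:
R(S) = -11 + S
R(0) - 20*42 = (-11 + 0) - 20*42 = -11 - 840 = -851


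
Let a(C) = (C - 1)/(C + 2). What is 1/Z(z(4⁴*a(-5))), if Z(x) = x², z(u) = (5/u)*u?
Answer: 1/25 ≈ 0.040000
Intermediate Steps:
a(C) = (-1 + C)/(2 + C)
z(u) = 5
1/Z(z(4⁴*a(-5))) = 1/(5²) = 1/25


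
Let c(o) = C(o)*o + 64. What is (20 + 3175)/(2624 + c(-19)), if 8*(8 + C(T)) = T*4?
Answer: 6390/6041 ≈ 1.0578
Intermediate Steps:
C(T) = -8 + T/2 (C(T) = -8 + (T*4)/8 = -8 + (4*T)/8 = -8 + T/2)
c(o) = 64 + o*(-8 + o/2) (c(o) = (-8 + o/2)*o + 64 = o*(-8 + o/2) + 64 = 64 + o*(-8 + o/2))
(20 + 3175)/(2624 + c(-19)) = (20 + 3175)/(2624 + (64 + (1/2)*(-19)*(-16 - 19))) = 3195/(2624 + (64 + (1/2)*(-19)*(-35))) = 3195/(2624 + (64 + 665/2)) = 3195/(2624 + 793/2) = 3195/(6041/2) = 3195*(2/6041) = 6390/6041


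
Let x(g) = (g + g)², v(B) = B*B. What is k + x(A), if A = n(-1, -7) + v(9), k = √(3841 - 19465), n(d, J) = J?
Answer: 21904 + 6*I*√434 ≈ 21904.0 + 125.0*I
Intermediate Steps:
v(B) = B²
k = 6*I*√434 (k = √(-15624) = 6*I*√434 ≈ 125.0*I)
A = 74 (A = -7 + 9² = -7 + 81 = 74)
x(g) = 4*g² (x(g) = (2*g)² = 4*g²)
k + x(A) = 6*I*√434 + 4*74² = 6*I*√434 + 4*5476 = 6*I*√434 + 21904 = 21904 + 6*I*√434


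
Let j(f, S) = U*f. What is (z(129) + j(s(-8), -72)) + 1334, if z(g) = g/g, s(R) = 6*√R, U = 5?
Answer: 1335 + 60*I*√2 ≈ 1335.0 + 84.853*I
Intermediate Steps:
z(g) = 1
j(f, S) = 5*f
(z(129) + j(s(-8), -72)) + 1334 = (1 + 5*(6*√(-8))) + 1334 = (1 + 5*(6*(2*I*√2))) + 1334 = (1 + 5*(12*I*√2)) + 1334 = (1 + 60*I*√2) + 1334 = 1335 + 60*I*√2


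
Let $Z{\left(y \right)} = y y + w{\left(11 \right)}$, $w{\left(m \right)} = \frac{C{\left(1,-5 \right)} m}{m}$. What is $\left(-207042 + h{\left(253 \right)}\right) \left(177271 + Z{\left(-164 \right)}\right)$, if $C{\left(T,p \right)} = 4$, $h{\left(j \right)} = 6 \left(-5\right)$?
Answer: $-42278097312$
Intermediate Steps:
$h{\left(j \right)} = -30$
$w{\left(m \right)} = 4$ ($w{\left(m \right)} = \frac{4 m}{m} = 4$)
$Z{\left(y \right)} = 4 + y^{2}$ ($Z{\left(y \right)} = y y + 4 = y^{2} + 4 = 4 + y^{2}$)
$\left(-207042 + h{\left(253 \right)}\right) \left(177271 + Z{\left(-164 \right)}\right) = \left(-207042 - 30\right) \left(177271 + \left(4 + \left(-164\right)^{2}\right)\right) = - 207072 \left(177271 + \left(4 + 26896\right)\right) = - 207072 \left(177271 + 26900\right) = \left(-207072\right) 204171 = -42278097312$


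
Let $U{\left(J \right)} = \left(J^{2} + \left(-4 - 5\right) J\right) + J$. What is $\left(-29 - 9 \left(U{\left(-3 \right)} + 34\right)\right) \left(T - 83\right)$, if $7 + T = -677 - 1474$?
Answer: $1416312$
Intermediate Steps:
$T = -2158$ ($T = -7 - 2151 = -2158$)
$U{\left(J \right)} = J^{2} - 8 J$ ($U{\left(J \right)} = \left(J^{2} - 9 J\right) + J = J^{2} - 8 J$)
$\left(-29 - 9 \left(U{\left(-3 \right)} + 34\right)\right) \left(T - 83\right) = \left(-29 - 9 \left(- 3 \left(-8 - 3\right) + 34\right)\right) \left(-2158 - 83\right) = \left(-29 - 9 \left(\left(-3\right) \left(-11\right) + 34\right)\right) \left(-2241\right) = \left(-29 - 9 \left(33 + 34\right)\right) \left(-2241\right) = \left(-29 - 603\right) \left(-2241\right) = \left(-632\right) \left(-2241\right) = 1416312$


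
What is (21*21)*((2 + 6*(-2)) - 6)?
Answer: -7056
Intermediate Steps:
(21*21)*((2 + 6*(-2)) - 6) = 441*((2 - 12) - 6) = 441*(-10 - 6) = 441*(-16) = -7056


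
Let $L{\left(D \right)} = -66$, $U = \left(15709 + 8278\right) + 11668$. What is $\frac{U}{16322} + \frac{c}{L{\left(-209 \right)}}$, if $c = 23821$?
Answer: $- \frac{96613283}{269313} \approx -358.74$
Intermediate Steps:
$U = 35655$ ($U = 23987 + 11668 = 35655$)
$\frac{U}{16322} + \frac{c}{L{\left(-209 \right)}} = \frac{35655}{16322} + \frac{23821}{-66} = 35655 \cdot \frac{1}{16322} + 23821 \left(- \frac{1}{66}\right) = \frac{35655}{16322} - \frac{23821}{66} = - \frac{96613283}{269313}$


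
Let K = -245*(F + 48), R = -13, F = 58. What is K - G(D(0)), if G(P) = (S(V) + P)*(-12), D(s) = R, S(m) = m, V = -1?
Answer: -26138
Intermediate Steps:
D(s) = -13
G(P) = 12 - 12*P (G(P) = (-1 + P)*(-12) = 12 - 12*P)
K = -25970 (K = -245*(58 + 48) = -245*106 = -25970)
K - G(D(0)) = -25970 - (12 - 12*(-13)) = -25970 - (12 + 156) = -25970 - 1*168 = -25970 - 168 = -26138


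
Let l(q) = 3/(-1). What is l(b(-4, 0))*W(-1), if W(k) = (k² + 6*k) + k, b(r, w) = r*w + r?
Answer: 18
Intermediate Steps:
b(r, w) = r + r*w
l(q) = -3 (l(q) = 3*(-1) = -3)
W(k) = k² + 7*k
l(b(-4, 0))*W(-1) = -(-3)*(7 - 1) = -(-3)*6 = -3*(-6) = 18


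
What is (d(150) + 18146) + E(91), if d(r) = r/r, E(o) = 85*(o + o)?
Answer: 33617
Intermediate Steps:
E(o) = 170*o (E(o) = 85*(2*o) = 170*o)
d(r) = 1
(d(150) + 18146) + E(91) = (1 + 18146) + 170*91 = 18147 + 15470 = 33617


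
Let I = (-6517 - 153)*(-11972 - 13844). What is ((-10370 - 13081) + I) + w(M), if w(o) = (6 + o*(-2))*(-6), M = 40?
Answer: 172169713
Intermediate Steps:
I = 172192720 (I = -6670*(-25816) = 172192720)
w(o) = -36 + 12*o (w(o) = (6 - 2*o)*(-6) = -36 + 12*o)
((-10370 - 13081) + I) + w(M) = ((-10370 - 13081) + 172192720) + (-36 + 12*40) = (-23451 + 172192720) + (-36 + 480) = 172169269 + 444 = 172169713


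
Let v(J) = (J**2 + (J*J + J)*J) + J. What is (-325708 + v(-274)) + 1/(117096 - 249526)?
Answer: -2747479389221/132430 ≈ -2.0747e+7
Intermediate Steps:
v(J) = J + J**2 + J*(J + J**2) (v(J) = (J**2 + (J**2 + J)*J) + J = (J**2 + (J + J**2)*J) + J = (J**2 + J*(J + J**2)) + J = J + J**2 + J*(J + J**2))
(-325708 + v(-274)) + 1/(117096 - 249526) = (-325708 - 274*(1 + (-274)**2 + 2*(-274))) + 1/(117096 - 249526) = (-325708 - 274*(1 + 75076 - 548)) + 1/(-132430) = (-325708 - 274*74529) - 1/132430 = (-325708 - 20420946) - 1/132430 = -20746654 - 1/132430 = -2747479389221/132430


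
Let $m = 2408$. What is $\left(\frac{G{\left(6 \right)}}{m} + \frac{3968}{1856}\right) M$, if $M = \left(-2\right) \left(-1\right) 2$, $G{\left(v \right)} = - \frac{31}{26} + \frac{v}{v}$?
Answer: $\frac{3881551}{453908} \approx 8.5514$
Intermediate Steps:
$G{\left(v \right)} = - \frac{5}{26}$ ($G{\left(v \right)} = \left(-31\right) \frac{1}{26} + 1 = - \frac{31}{26} + 1 = - \frac{5}{26}$)
$M = 4$ ($M = 2 \cdot 2 = 4$)
$\left(\frac{G{\left(6 \right)}}{m} + \frac{3968}{1856}\right) M = \left(- \frac{5}{26 \cdot 2408} + \frac{3968}{1856}\right) 4 = \left(\left(- \frac{5}{26}\right) \frac{1}{2408} + 3968 \cdot \frac{1}{1856}\right) 4 = \left(- \frac{5}{62608} + \frac{62}{29}\right) 4 = \frac{3881551}{1815632} \cdot 4 = \frac{3881551}{453908}$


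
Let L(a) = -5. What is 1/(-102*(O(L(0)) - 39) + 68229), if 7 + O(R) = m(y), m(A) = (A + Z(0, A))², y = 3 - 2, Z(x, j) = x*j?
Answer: 1/72819 ≈ 1.3733e-5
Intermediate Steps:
Z(x, j) = j*x
y = 1
m(A) = A² (m(A) = (A + A*0)² = (A + 0)² = A²)
O(R) = -6 (O(R) = -7 + 1² = -7 + 1 = -6)
1/(-102*(O(L(0)) - 39) + 68229) = 1/(-102*(-6 - 39) + 68229) = 1/(-102*(-45) + 68229) = 1/(4590 + 68229) = 1/72819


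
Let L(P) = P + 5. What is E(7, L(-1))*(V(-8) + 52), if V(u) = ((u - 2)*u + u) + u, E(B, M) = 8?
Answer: 928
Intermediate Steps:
L(P) = 5 + P
V(u) = 2*u + u*(-2 + u) (V(u) = ((-2 + u)*u + u) + u = (u*(-2 + u) + u) + u = (u + u*(-2 + u)) + u = 2*u + u*(-2 + u))
E(7, L(-1))*(V(-8) + 52) = 8*((-8)**2 + 52) = 8*(64 + 52) = 8*116 = 928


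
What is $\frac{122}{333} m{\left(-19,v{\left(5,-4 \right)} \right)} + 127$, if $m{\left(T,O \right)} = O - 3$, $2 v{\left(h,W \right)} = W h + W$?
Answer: $\frac{13487}{111} \approx 121.5$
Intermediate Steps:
$v{\left(h,W \right)} = \frac{W}{2} + \frac{W h}{2}$ ($v{\left(h,W \right)} = \frac{W h + W}{2} = \frac{W + W h}{2} = \frac{W}{2} + \frac{W h}{2}$)
$m{\left(T,O \right)} = -3 + O$
$\frac{122}{333} m{\left(-19,v{\left(5,-4 \right)} \right)} + 127 = \frac{122}{333} \left(-3 + \frac{1}{2} \left(-4\right) \left(1 + 5\right)\right) + 127 = 122 \cdot \frac{1}{333} \left(-3 + \frac{1}{2} \left(-4\right) 6\right) + 127 = \frac{122 \left(-3 - 12\right)}{333} + 127 = \frac{122}{333} \left(-15\right) + 127 = - \frac{610}{111} + 127 = \frac{13487}{111}$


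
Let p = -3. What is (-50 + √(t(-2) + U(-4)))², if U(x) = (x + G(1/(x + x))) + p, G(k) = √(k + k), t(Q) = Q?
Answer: (100 - √2*√(-18 + I))²/4 ≈ 2482.7 - 299.62*I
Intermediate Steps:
G(k) = √2*√k (G(k) = √(2*k) = √2*√k)
U(x) = -3 + x + √(1/x) (U(x) = (x + √2*√(1/(x + x))) - 3 = (x + √2*√(1/(2*x))) - 3 = (x + √2*(√2*√(1/x)/2)) - 3 = (x + √(1/x)) - 3 = -3 + x + √(1/x))
(-50 + √(t(-2) + U(-4)))² = (-50 + √(-2 + (-3 - 4 + √(1/(-4)))))² = (-50 + √(-2 + (-3 - 4 + √(-¼))))² = (-50 + √(-2 + (-3 - 4 + I/2)))² = (-50 + √(-2 + (-7 + I/2)))² = (-50 + √(-9 + I/2))²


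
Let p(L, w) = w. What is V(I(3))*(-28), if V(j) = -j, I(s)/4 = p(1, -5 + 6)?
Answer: 112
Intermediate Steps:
I(s) = 4 (I(s) = 4*(-5 + 6) = 4*1 = 4)
V(I(3))*(-28) = -1*4*(-28) = -4*(-28) = 112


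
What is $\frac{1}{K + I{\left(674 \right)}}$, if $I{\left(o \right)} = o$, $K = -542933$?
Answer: $- \frac{1}{542259} \approx -1.8441 \cdot 10^{-6}$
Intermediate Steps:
$\frac{1}{K + I{\left(674 \right)}} = \frac{1}{-542933 + 674} = \frac{1}{-542259} = - \frac{1}{542259}$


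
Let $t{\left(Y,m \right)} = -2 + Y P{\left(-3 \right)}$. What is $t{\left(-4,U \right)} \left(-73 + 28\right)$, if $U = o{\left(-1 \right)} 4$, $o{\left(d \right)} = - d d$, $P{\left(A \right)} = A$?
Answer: $-450$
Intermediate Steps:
$o{\left(d \right)} = - d^{2}$
$U = -4$ ($U = - \left(-1\right)^{2} \cdot 4 = \left(-1\right) 1 \cdot 4 = \left(-1\right) 4 = -4$)
$t{\left(Y,m \right)} = -2 - 3 Y$ ($t{\left(Y,m \right)} = -2 + Y \left(-3\right) = -2 - 3 Y$)
$t{\left(-4,U \right)} \left(-73 + 28\right) = \left(-2 - -12\right) \left(-73 + 28\right) = \left(-2 + 12\right) \left(-45\right) = 10 \left(-45\right) = -450$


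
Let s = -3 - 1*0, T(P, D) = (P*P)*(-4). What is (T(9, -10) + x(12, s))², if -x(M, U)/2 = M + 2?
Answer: 123904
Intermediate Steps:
T(P, D) = -4*P² (T(P, D) = P²*(-4) = -4*P²)
s = -3 (s = -3 + 0 = -3)
x(M, U) = -4 - 2*M (x(M, U) = -2*(M + 2) = -2*(2 + M) = -4 - 2*M)
(T(9, -10) + x(12, s))² = (-4*9² + (-4 - 2*12))² = (-4*81 + (-4 - 24))² = (-324 - 28)² = (-352)² = 123904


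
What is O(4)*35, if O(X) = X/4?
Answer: 35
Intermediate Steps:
O(X) = X/4 (O(X) = X*(¼) = X/4)
O(4)*35 = ((¼)*4)*35 = 1*35 = 35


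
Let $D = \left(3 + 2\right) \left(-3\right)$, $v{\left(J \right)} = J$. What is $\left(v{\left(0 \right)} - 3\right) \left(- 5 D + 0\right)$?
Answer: $-225$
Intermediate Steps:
$D = -15$ ($D = 5 \left(-3\right) = -15$)
$\left(v{\left(0 \right)} - 3\right) \left(- 5 D + 0\right) = \left(0 - 3\right) \left(\left(-5\right) \left(-15\right) + 0\right) = - 3 \left(75 + 0\right) = \left(-3\right) 75 = -225$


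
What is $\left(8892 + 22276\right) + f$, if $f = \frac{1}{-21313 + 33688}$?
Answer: $\frac{385704001}{12375} \approx 31168.0$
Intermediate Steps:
$f = \frac{1}{12375} \approx 8.0808 \cdot 10^{-5}$
$\left(8892 + 22276\right) + f = \left(8892 + 22276\right) + \frac{1}{12375} = 31168 + \frac{1}{12375} = \frac{385704001}{12375}$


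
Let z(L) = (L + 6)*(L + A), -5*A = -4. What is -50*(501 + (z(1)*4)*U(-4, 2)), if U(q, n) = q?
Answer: -14970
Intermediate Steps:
A = ⅘ (A = -⅕*(-4) = ⅘ ≈ 0.80000)
z(L) = (6 + L)*(⅘ + L) (z(L) = (L + 6)*(L + ⅘) = (6 + L)*(⅘ + L))
-50*(501 + (z(1)*4)*U(-4, 2)) = -50*(501 + ((24/5 + 1² + (34/5)*1)*4)*(-4)) = -50*(501 + ((24/5 + 1 + 34/5)*4)*(-4)) = -50*(501 + ((63/5)*4)*(-4)) = -50*(501 + (252/5)*(-4)) = -50*(501 - 1008/5) = -50*1497/5 = -14970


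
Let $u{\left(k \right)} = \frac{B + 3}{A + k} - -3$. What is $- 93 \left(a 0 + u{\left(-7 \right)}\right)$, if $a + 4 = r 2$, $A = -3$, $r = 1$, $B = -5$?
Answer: $- \frac{1488}{5} \approx -297.6$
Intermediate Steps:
$a = -2$ ($a = -4 + 1 \cdot 2 = -4 + 2 = -2$)
$u{\left(k \right)} = 3 - \frac{2}{-3 + k}$ ($u{\left(k \right)} = \frac{-5 + 3}{-3 + k} - -3 = - \frac{2}{-3 + k} + 3 = 3 - \frac{2}{-3 + k}$)
$- 93 \left(a 0 + u{\left(-7 \right)}\right) = - 93 \left(\left(-2\right) 0 + \frac{-11 + 3 \left(-7\right)}{-3 - 7}\right) = - 93 \left(0 + \frac{-11 - 21}{-10}\right) = - 93 \left(0 - - \frac{16}{5}\right) = - 93 \left(0 + \frac{16}{5}\right) = \left(-93\right) \frac{16}{5} = - \frac{1488}{5}$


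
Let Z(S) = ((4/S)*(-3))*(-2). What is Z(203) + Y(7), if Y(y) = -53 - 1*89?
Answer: -28802/203 ≈ -141.88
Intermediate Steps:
Z(S) = 24/S (Z(S) = -12/S*(-2) = 24/S)
Y(y) = -142 (Y(y) = -53 - 89 = -142)
Z(203) + Y(7) = 24/203 - 142 = -28802/203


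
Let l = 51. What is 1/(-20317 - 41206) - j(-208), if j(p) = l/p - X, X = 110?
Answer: 1410783705/12796784 ≈ 110.25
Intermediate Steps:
j(p) = -110 + 51/p (j(p) = 51/p - 1*110 = 51/p - 110 = -110 + 51/p)
1/(-20317 - 41206) - j(-208) = 1/(-20317 - 41206) - (-110 + 51/(-208)) = 1/(-61523) - (-110 + 51*(-1/208)) = -1/61523 - (-110 - 51/208) = -1/61523 - 1*(-22931/208) = -1/61523 + 22931/208 = 1410783705/12796784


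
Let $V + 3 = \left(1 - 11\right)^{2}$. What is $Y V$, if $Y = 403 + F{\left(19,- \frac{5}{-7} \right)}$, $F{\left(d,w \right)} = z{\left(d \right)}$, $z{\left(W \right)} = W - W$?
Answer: $39091$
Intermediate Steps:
$z{\left(W \right)} = 0$
$F{\left(d,w \right)} = 0$
$V = 97$ ($V = -3 + \left(1 - 11\right)^{2} = -3 + \left(-10\right)^{2} = -3 + 100 = 97$)
$Y = 403$ ($Y = 403 + 0 = 403$)
$Y V = 403 \cdot 97 = 39091$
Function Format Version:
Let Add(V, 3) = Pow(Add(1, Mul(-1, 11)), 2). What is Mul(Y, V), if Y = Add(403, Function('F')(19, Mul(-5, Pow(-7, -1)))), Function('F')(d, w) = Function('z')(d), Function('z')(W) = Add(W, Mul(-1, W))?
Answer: 39091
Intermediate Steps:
Function('z')(W) = 0
Function('F')(d, w) = 0
V = 97 (V = Add(-3, Pow(Add(1, Mul(-1, 11)), 2)) = Add(-3, Pow(Add(1, -11), 2)) = Add(-3, Pow(-10, 2)) = Add(-3, 100) = 97)
Y = 403 (Y = Add(403, 0) = 403)
Mul(Y, V) = Mul(403, 97) = 39091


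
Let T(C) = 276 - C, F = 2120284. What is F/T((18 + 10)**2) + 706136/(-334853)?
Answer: -177585543835/42526331 ≈ -4175.9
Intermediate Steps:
F/T((18 + 10)**2) + 706136/(-334853) = 2120284/(276 - (18 + 10)**2) + 706136/(-334853) = 2120284/(276 - 1*28**2) + 706136*(-1/334853) = 2120284/(276 - 1*784) - 706136/334853 = 2120284/(276 - 784) - 706136/334853 = 2120284/(-508) - 706136/334853 = 2120284*(-1/508) - 706136/334853 = -530071/127 - 706136/334853 = -177585543835/42526331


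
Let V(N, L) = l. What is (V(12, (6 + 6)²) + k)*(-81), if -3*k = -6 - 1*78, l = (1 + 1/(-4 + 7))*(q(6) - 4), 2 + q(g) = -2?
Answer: -1404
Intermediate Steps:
q(g) = -4 (q(g) = -2 - 2 = -4)
l = -32/3 (l = (1 + 1/(-4 + 7))*(-4 - 4) = (1 + 1/3)*(-8) = (1 + ⅓)*(-8) = (4/3)*(-8) = -32/3 ≈ -10.667)
V(N, L) = -32/3
k = 28 (k = -(-6 - 1*78)/3 = -(-6 - 78)/3 = -⅓*(-84) = 28)
(V(12, (6 + 6)²) + k)*(-81) = (-32/3 + 28)*(-81) = (52/3)*(-81) = -1404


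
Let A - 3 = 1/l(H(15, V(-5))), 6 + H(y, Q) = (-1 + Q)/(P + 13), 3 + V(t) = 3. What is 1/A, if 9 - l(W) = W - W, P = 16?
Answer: 9/28 ≈ 0.32143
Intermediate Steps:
V(t) = 0 (V(t) = -3 + 3 = 0)
H(y, Q) = -175/29 + Q/29 (H(y, Q) = -6 + (-1 + Q)/(16 + 13) = -6 + (-1 + Q)/29 = -6 + (-1 + Q)*(1/29) = -6 + (-1/29 + Q/29) = -175/29 + Q/29)
l(W) = 9 (l(W) = 9 - (W - W) = 9 - 1*0 = 9 + 0 = 9)
A = 28/9 (A = 3 + 1/9 = 3 + ⅑ = 28/9 ≈ 3.1111)
1/A = 1/(28/9) = 9/28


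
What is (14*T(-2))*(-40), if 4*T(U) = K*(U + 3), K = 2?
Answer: -280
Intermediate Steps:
T(U) = 3/2 + U/2 (T(U) = (2*(U + 3))/4 = (2*(3 + U))/4 = (6 + 2*U)/4 = 3/2 + U/2)
(14*T(-2))*(-40) = (14*(3/2 + (1/2)*(-2)))*(-40) = (14*(3/2 - 1))*(-40) = (14*(1/2))*(-40) = 7*(-40) = -280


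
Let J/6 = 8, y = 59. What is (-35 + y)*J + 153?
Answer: 1305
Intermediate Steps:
J = 48 (J = 6*8 = 48)
(-35 + y)*J + 153 = (-35 + 59)*48 + 153 = 24*48 + 153 = 1152 + 153 = 1305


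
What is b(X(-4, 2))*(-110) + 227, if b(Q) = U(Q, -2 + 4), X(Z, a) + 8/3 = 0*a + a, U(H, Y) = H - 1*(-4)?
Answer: -419/3 ≈ -139.67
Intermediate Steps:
U(H, Y) = 4 + H (U(H, Y) = H + 4 = 4 + H)
X(Z, a) = -8/3 + a (X(Z, a) = -8/3 + (0*a + a) = -8/3 + (0 + a) = -8/3 + a)
b(Q) = 4 + Q
b(X(-4, 2))*(-110) + 227 = (4 + (-8/3 + 2))*(-110) + 227 = (4 - 2/3)*(-110) + 227 = (10/3)*(-110) + 227 = -1100/3 + 227 = -419/3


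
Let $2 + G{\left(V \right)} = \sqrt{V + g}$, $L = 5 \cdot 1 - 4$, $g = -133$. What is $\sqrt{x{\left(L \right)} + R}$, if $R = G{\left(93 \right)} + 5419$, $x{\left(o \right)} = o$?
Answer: $\sqrt{5418 + 2 i \sqrt{10}} \approx 73.607 + 0.043 i$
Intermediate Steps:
$L = 1$ ($L = 5 - 4 = 1$)
$G{\left(V \right)} = -2 + \sqrt{-133 + V}$ ($G{\left(V \right)} = -2 + \sqrt{V - 133} = -2 + \sqrt{-133 + V}$)
$R = 5417 + 2 i \sqrt{10}$ ($R = \left(-2 + \sqrt{-133 + 93}\right) + 5419 = \left(-2 + \sqrt{-40}\right) + 5419 = \left(-2 + 2 i \sqrt{10}\right) + 5419 = 5417 + 2 i \sqrt{10} \approx 5417.0 + 6.3246 i$)
$\sqrt{x{\left(L \right)} + R} = \sqrt{1 + \left(5417 + 2 i \sqrt{10}\right)} = \sqrt{5418 + 2 i \sqrt{10}}$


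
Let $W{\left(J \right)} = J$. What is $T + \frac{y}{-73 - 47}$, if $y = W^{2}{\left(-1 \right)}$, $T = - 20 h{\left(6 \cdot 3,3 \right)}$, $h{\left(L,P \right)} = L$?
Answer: $- \frac{43201}{120} \approx -360.01$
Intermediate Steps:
$T = -360$ ($T = - 20 \cdot 6 \cdot 3 = \left(-20\right) 18 = -360$)
$y = 1$ ($y = \left(-1\right)^{2} = 1$)
$T + \frac{y}{-73 - 47} = -360 + 1 \frac{1}{-73 - 47} = -360 + 1 \frac{1}{-120} = -360 + 1 \left(- \frac{1}{120}\right) = -360 - \frac{1}{120} = - \frac{43201}{120}$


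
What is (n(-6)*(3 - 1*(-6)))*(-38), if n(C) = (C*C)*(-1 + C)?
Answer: 86184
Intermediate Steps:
n(C) = C**2*(-1 + C)
(n(-6)*(3 - 1*(-6)))*(-38) = (((-6)**2*(-1 - 6))*(3 - 1*(-6)))*(-38) = ((36*(-7))*(3 + 6))*(-38) = -252*9*(-38) = -2268*(-38) = 86184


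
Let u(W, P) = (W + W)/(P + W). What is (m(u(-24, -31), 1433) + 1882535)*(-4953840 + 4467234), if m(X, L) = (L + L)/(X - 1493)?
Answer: -75177630584872290/82067 ≈ -9.1605e+11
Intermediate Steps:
u(W, P) = 2*W/(P + W) (u(W, P) = (2*W)/(P + W) = 2*W/(P + W))
m(X, L) = 2*L/(-1493 + X) (m(X, L) = (2*L)/(-1493 + X) = 2*L/(-1493 + X))
(m(u(-24, -31), 1433) + 1882535)*(-4953840 + 4467234) = (2*1433/(-1493 + 2*(-24)/(-31 - 24)) + 1882535)*(-4953840 + 4467234) = (2*1433/(-1493 + 2*(-24)/(-55)) + 1882535)*(-486606) = (2*1433/(-1493 + 2*(-24)*(-1/55)) + 1882535)*(-486606) = (2*1433/(-1493 + 48/55) + 1882535)*(-486606) = (2*1433/(-82067/55) + 1882535)*(-486606) = (2*1433*(-55/82067) + 1882535)*(-486606) = (-157630/82067 + 1882535)*(-486606) = (154493842215/82067)*(-486606) = -75177630584872290/82067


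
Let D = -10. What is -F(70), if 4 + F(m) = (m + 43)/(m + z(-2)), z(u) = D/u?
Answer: 187/75 ≈ 2.4933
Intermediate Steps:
z(u) = -10/u
F(m) = -4 + (43 + m)/(5 + m) (F(m) = -4 + (m + 43)/(m - 10/(-2)) = -4 + (43 + m)/(m - 10*(-½)) = -4 + (43 + m)/(m + 5) = -4 + (43 + m)/(5 + m))
-F(70) = -(23 - 3*70)/(5 + 70) = -(23 - 210)/75 = -(-187)/75 = -1*(-187/75) = 187/75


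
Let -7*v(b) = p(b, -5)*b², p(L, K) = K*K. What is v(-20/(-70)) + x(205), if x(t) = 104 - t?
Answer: -34743/343 ≈ -101.29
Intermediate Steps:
p(L, K) = K²
v(b) = -25*b²/7 (v(b) = -(-5)²*b²/7 = -25*b²/7)
v(-20/(-70)) + x(205) = -25*(-20/(-70))²/7 + (104 - 1*205) = -25*(-20*(-1/70))²/7 + (104 - 205) = -25*(2/7)²/7 - 101 = -25/7*4/49 - 101 = -100/343 - 101 = -34743/343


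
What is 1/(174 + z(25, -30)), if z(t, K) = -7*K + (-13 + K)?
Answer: 1/341 ≈ 0.0029326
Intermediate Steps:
z(t, K) = -13 - 6*K
1/(174 + z(25, -30)) = 1/(174 + (-13 - 6*(-30))) = 1/(174 + (-13 + 180)) = 1/(174 + 167) = 1/341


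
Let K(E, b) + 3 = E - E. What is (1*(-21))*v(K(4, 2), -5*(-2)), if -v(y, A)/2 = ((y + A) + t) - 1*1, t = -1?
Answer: 210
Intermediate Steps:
K(E, b) = -3 (K(E, b) = -3 + (E - E) = -3 + 0 = -3)
v(y, A) = 4 - 2*A - 2*y (v(y, A) = -2*(((y + A) - 1) - 1*1) = -2*(((A + y) - 1) - 1) = -2*((-1 + A + y) - 1) = -2*(-2 + A + y) = 4 - 2*A - 2*y)
(1*(-21))*v(K(4, 2), -5*(-2)) = (1*(-21))*(4 - (-10)*(-2) - 2*(-3)) = -21*(4 - 2*10 + 6) = -21*(4 - 20 + 6) = -21*(-10) = 210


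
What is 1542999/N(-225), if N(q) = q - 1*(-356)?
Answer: 1542999/131 ≈ 11779.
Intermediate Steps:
N(q) = 356 + q (N(q) = q + 356 = 356 + q)
1542999/N(-225) = 1542999/(356 - 225) = 1542999/131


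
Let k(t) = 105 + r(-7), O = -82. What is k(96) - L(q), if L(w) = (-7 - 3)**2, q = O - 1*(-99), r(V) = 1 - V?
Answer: 13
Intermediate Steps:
k(t) = 113 (k(t) = 105 + (1 - 1*(-7)) = 105 + (1 + 7) = 105 + 8 = 113)
q = 17 (q = -82 - 1*(-99) = -82 + 99 = 17)
L(w) = 100 (L(w) = (-10)**2 = 100)
k(96) - L(q) = 113 - 1*100 = 113 - 100 = 13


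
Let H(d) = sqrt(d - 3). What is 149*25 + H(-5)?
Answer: 3725 + 2*I*sqrt(2) ≈ 3725.0 + 2.8284*I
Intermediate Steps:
H(d) = sqrt(-3 + d)
149*25 + H(-5) = 149*25 + sqrt(-3 - 5) = 3725 + sqrt(-8) = 3725 + 2*I*sqrt(2)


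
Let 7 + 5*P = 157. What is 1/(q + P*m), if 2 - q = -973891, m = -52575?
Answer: -1/603357 ≈ -1.6574e-6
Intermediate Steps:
P = 30 (P = -7/5 + (⅕)*157 = -7/5 + 157/5 = 30)
q = 973893 (q = 2 - 1*(-973891) = 2 + 973891 = 973893)
1/(q + P*m) = 1/(973893 + 30*(-52575)) = 1/(973893 - 1577250) = 1/(-603357) = -1/603357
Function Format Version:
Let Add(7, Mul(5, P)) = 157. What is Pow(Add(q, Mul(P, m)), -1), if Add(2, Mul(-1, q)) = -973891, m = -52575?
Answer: Rational(-1, 603357) ≈ -1.6574e-6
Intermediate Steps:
P = 30 (P = Add(Rational(-7, 5), Mul(Rational(1, 5), 157)) = Add(Rational(-7, 5), Rational(157, 5)) = 30)
q = 973893 (q = Add(2, Mul(-1, -973891)) = Add(2, 973891) = 973893)
Pow(Add(q, Mul(P, m)), -1) = Pow(Add(973893, Mul(30, -52575)), -1) = Pow(Add(973893, -1577250), -1) = Pow(-603357, -1) = Rational(-1, 603357)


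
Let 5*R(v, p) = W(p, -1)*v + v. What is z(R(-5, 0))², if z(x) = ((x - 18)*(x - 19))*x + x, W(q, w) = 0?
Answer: 145161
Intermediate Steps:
R(v, p) = v/5 (R(v, p) = (0*v + v)/5 = (0 + v)/5 = v/5)
z(x) = x + x*(-19 + x)*(-18 + x) (z(x) = ((-18 + x)*(-19 + x))*x + x = ((-19 + x)*(-18 + x))*x + x = x*(-19 + x)*(-18 + x) + x = x + x*(-19 + x)*(-18 + x))
z(R(-5, 0))² = (((⅕)*(-5))*(343 + ((⅕)*(-5))² - 37*(-5)/5))² = (-(343 + (-1)² - 37*(-1)))² = (-(343 + 1 + 37))² = (-1*381)² = (-381)² = 145161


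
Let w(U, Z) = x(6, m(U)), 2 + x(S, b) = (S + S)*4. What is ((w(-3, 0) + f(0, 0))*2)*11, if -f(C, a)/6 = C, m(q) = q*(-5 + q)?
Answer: 1012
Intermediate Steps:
x(S, b) = -2 + 8*S (x(S, b) = -2 + (S + S)*4 = -2 + (2*S)*4 = -2 + 8*S)
w(U, Z) = 46 (w(U, Z) = -2 + 8*6 = -2 + 48 = 46)
f(C, a) = -6*C
((w(-3, 0) + f(0, 0))*2)*11 = ((46 - 6*0)*2)*11 = ((46 + 0)*2)*11 = (46*2)*11 = 92*11 = 1012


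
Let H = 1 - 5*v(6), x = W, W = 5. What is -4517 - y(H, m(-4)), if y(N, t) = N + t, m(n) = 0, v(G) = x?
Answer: -4493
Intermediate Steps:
x = 5
v(G) = 5
H = -24 (H = 1 - 5*5 = 1 - 25 = -24)
-4517 - y(H, m(-4)) = -4517 - (-24 + 0) = -4517 - 1*(-24) = -4517 + 24 = -4493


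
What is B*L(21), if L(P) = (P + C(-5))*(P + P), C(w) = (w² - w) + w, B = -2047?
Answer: -3954804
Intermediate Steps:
C(w) = w²
L(P) = 2*P*(25 + P) (L(P) = (P + (-5)²)*(P + P) = (P + 25)*(2*P) = (25 + P)*(2*P) = 2*P*(25 + P))
B*L(21) = -4094*21*(25 + 21) = -4094*21*46 = -2047*1932 = -3954804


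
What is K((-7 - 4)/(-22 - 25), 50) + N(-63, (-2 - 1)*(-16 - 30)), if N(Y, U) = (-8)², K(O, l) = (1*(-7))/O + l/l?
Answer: 386/11 ≈ 35.091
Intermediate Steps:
K(O, l) = 1 - 7/O (K(O, l) = -7/O + 1 = 1 - 7/O)
N(Y, U) = 64
K((-7 - 4)/(-22 - 25), 50) + N(-63, (-2 - 1)*(-16 - 30)) = (-7 + (-7 - 4)/(-22 - 25))/(((-7 - 4)/(-22 - 25))) + 64 = (-7 - 11/(-47))/((-11/(-47))) + 64 = (-7 - 11*(-1/47))/((-11*(-1/47))) + 64 = (-7 + 11/47)/(11/47) + 64 = (47/11)*(-318/47) + 64 = -318/11 + 64 = 386/11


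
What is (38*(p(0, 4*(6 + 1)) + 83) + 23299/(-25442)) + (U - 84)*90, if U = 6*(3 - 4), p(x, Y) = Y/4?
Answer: -119091859/25442 ≈ -4680.9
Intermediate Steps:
p(x, Y) = Y/4 (p(x, Y) = Y*(1/4) = Y/4)
U = -6 (U = 6*(-1) = -6)
(38*(p(0, 4*(6 + 1)) + 83) + 23299/(-25442)) + (U - 84)*90 = (38*((4*(6 + 1))/4 + 83) + 23299/(-25442)) + (-6 - 84)*90 = (38*((4*7)/4 + 83) + 23299*(-1/25442)) - 90*90 = (38*((1/4)*28 + 83) - 23299/25442) - 8100 = (38*(7 + 83) - 23299/25442) - 8100 = (38*90 - 23299/25442) - 8100 = (3420 - 23299/25442) - 8100 = 86988341/25442 - 8100 = -119091859/25442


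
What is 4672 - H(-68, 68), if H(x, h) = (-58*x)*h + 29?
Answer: -263549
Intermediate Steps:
H(x, h) = 29 - 58*h*x (H(x, h) = -58*h*x + 29 = 29 - 58*h*x)
4672 - H(-68, 68) = 4672 - (29 - 58*68*(-68)) = 4672 - (29 + 268192) = 4672 - 1*268221 = 4672 - 268221 = -263549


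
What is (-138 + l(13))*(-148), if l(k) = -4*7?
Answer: 24568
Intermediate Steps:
l(k) = -28
(-138 + l(13))*(-148) = (-138 - 28)*(-148) = -166*(-148) = 24568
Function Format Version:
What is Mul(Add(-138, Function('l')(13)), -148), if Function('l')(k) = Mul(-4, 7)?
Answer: 24568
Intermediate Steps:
Function('l')(k) = -28
Mul(Add(-138, Function('l')(13)), -148) = Mul(Add(-138, -28), -148) = Mul(-166, -148) = 24568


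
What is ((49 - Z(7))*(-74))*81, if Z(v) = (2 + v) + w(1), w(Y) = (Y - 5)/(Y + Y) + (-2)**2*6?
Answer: -107892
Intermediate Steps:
w(Y) = 24 + (-5 + Y)/(2*Y) (w(Y) = (-5 + Y)/((2*Y)) + 4*6 = (-5 + Y)*(1/(2*Y)) + 24 = (-5 + Y)/(2*Y) + 24 = 24 + (-5 + Y)/(2*Y))
Z(v) = 24 + v (Z(v) = (2 + v) + (1/2)*(-5 + 49*1)/1 = (2 + v) + (1/2)*1*(-5 + 49) = (2 + v) + (1/2)*1*44 = (2 + v) + 22 = 24 + v)
((49 - Z(7))*(-74))*81 = ((49 - (24 + 7))*(-74))*81 = ((49 - 1*31)*(-74))*81 = ((49 - 31)*(-74))*81 = (18*(-74))*81 = -1332*81 = -107892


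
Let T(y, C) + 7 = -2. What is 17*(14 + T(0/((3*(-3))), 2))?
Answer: 85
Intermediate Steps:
T(y, C) = -9 (T(y, C) = -7 - 2 = -9)
17*(14 + T(0/((3*(-3))), 2)) = 17*(14 - 9) = 17*5 = 85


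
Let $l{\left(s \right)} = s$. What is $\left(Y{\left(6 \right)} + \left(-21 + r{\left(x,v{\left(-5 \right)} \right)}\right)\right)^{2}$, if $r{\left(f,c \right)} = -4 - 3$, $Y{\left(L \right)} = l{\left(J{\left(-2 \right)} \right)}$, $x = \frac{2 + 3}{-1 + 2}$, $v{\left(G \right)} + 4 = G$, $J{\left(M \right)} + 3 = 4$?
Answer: $729$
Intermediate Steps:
$J{\left(M \right)} = 1$ ($J{\left(M \right)} = -3 + 4 = 1$)
$v{\left(G \right)} = -4 + G$
$x = 5$ ($x = \frac{5}{1} = 5 \cdot 1 = 5$)
$Y{\left(L \right)} = 1$
$r{\left(f,c \right)} = -7$
$\left(Y{\left(6 \right)} + \left(-21 + r{\left(x,v{\left(-5 \right)} \right)}\right)\right)^{2} = \left(1 - 28\right)^{2} = \left(-27\right)^{2} = 729$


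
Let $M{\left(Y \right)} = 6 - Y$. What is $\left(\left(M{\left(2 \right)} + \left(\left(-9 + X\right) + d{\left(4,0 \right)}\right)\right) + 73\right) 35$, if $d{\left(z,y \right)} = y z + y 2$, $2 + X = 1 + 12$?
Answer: $2765$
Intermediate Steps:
$X = 11$ ($X = -2 + \left(1 + 12\right) = -2 + 13 = 11$)
$d{\left(z,y \right)} = 2 y + y z$ ($d{\left(z,y \right)} = y z + 2 y = 2 y + y z$)
$\left(\left(M{\left(2 \right)} + \left(\left(-9 + X\right) + d{\left(4,0 \right)}\right)\right) + 73\right) 35 = \left(\left(\left(6 - 2\right) + \left(\left(-9 + 11\right) + 0 \left(2 + 4\right)\right)\right) + 73\right) 35 = \left(\left(\left(6 - 2\right) + \left(2 + 0 \cdot 6\right)\right) + 73\right) 35 = \left(\left(4 + \left(2 + 0\right)\right) + 73\right) 35 = \left(\left(4 + 2\right) + 73\right) 35 = \left(6 + 73\right) 35 = 79 \cdot 35 = 2765$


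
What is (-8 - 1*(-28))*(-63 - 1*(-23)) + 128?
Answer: -672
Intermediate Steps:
(-8 - 1*(-28))*(-63 - 1*(-23)) + 128 = (-8 + 28)*(-63 + 23) + 128 = 20*(-40) + 128 = -800 + 128 = -672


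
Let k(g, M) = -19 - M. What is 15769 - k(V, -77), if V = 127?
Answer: 15711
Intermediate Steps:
15769 - k(V, -77) = 15769 - (-19 - 1*(-77)) = 15769 - (-19 + 77) = 15769 - 1*58 = 15769 - 58 = 15711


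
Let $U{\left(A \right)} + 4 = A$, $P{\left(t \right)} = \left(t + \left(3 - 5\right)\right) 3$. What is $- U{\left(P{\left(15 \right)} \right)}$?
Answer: $-35$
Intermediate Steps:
$P{\left(t \right)} = -6 + 3 t$ ($P{\left(t \right)} = \left(t - 2\right) 3 = \left(-2 + t\right) 3 = -6 + 3 t$)
$U{\left(A \right)} = -4 + A$
$- U{\left(P{\left(15 \right)} \right)} = - (-4 + \left(-6 + 3 \cdot 15\right)) = - (-4 + \left(-6 + 45\right)) = - (-4 + 39) = \left(-1\right) 35 = -35$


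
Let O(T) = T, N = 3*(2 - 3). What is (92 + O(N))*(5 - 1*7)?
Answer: -178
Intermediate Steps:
N = -3 (N = 3*(-1) = -3)
(92 + O(N))*(5 - 1*7) = (92 - 3)*(5 - 1*7) = 89*(5 - 7) = 89*(-2) = -178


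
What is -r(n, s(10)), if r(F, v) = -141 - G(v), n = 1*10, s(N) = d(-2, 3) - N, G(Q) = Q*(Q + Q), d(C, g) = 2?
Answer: 269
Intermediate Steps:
G(Q) = 2*Q² (G(Q) = Q*(2*Q) = 2*Q²)
s(N) = 2 - N
n = 10
r(F, v) = -141 - 2*v²
-r(n, s(10)) = -(-141 - 2*(2 - 1*10)²) = -(-141 - 2*(2 - 10)²) = -(-141 - 2*(-8)²) = -(-141 - 2*64) = -(-141 - 128) = -1*(-269) = 269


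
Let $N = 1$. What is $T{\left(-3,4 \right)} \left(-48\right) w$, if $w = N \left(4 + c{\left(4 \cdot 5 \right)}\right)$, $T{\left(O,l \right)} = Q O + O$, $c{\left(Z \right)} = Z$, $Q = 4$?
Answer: $17280$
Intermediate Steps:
$T{\left(O,l \right)} = 5 O$ ($T{\left(O,l \right)} = 4 O + O = 5 O$)
$w = 24$ ($w = 1 \left(4 + 4 \cdot 5\right) = 1 \left(4 + 20\right) = 1 \cdot 24 = 24$)
$T{\left(-3,4 \right)} \left(-48\right) w = 5 \left(-3\right) \left(-48\right) 24 = \left(-15\right) \left(-48\right) 24 = 720 \cdot 24 = 17280$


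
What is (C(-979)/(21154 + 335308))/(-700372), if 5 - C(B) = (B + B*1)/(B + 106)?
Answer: -2407/217949691373272 ≈ -1.1044e-11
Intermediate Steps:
C(B) = 5 - 2*B/(106 + B) (C(B) = 5 - (B + B*1)/(B + 106) = 5 - (B + B)/(106 + B) = 5 - 2*B/(106 + B))
(C(-979)/(21154 + 335308))/(-700372) = (((530 + 3*(-979))/(106 - 979))/(21154 + 335308))/(-700372) = (((530 - 2937)/(-873))/356462)*(-1/700372) = (-1/873*(-2407)*(1/356462))*(-1/700372) = ((2407/873)*(1/356462))*(-1/700372) = (2407/311191326)*(-1/700372) = -2407/217949691373272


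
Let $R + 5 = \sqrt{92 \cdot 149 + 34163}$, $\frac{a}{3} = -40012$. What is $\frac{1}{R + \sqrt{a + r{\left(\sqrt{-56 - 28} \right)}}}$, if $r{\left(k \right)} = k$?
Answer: $\frac{1}{-5 + 9 \sqrt{591} + \sqrt{2} \sqrt{-60018 + i \sqrt{21}}} \approx 0.0012899 - 0.0020903 i$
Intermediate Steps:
$a = -120036$ ($a = 3 \left(-40012\right) = -120036$)
$R = -5 + 9 \sqrt{591}$ ($R = -5 + \sqrt{92 \cdot 149 + 34163} = -5 + \sqrt{13708 + 34163} = -5 + \sqrt{47871} = -5 + 9 \sqrt{591} \approx 213.79$)
$\frac{1}{R + \sqrt{a + r{\left(\sqrt{-56 - 28} \right)}}} = \frac{1}{\left(-5 + 9 \sqrt{591}\right) + \sqrt{-120036 + \sqrt{-56 - 28}}} = \frac{1}{\left(-5 + 9 \sqrt{591}\right) + \sqrt{-120036 + \sqrt{-84}}} = \frac{1}{\left(-5 + 9 \sqrt{591}\right) + \sqrt{-120036 + 2 i \sqrt{21}}} = \frac{1}{-5 + \sqrt{-120036 + 2 i \sqrt{21}} + 9 \sqrt{591}}$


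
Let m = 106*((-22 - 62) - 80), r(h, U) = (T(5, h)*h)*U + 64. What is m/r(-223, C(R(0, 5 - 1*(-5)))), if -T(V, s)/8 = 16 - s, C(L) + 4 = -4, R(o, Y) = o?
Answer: 2173/426368 ≈ 0.0050965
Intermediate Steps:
C(L) = -8 (C(L) = -4 - 4 = -8)
T(V, s) = -128 + 8*s (T(V, s) = -8*(16 - s) = -128 + 8*s)
r(h, U) = 64 + U*h*(-128 + 8*h) (r(h, U) = ((-128 + 8*h)*h)*U + 64 = (h*(-128 + 8*h))*U + 64 = U*h*(-128 + 8*h) + 64 = 64 + U*h*(-128 + 8*h))
m = -17384 (m = 106*(-84 - 80) = 106*(-164) = -17384)
m/r(-223, C(R(0, 5 - 1*(-5)))) = -17384/(64 + 8*(-8)*(-223)*(-16 - 223)) = -17384/(64 + 8*(-8)*(-223)*(-239)) = -17384/(64 - 3411008) = -17384/(-3410944) = -17384*(-1/3410944) = 2173/426368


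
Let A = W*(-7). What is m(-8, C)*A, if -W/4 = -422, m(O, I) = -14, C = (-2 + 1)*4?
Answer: 165424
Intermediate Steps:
C = -4 (C = -1*4 = -4)
W = 1688 (W = -4*(-422) = 1688)
A = -11816 (A = 1688*(-7) = -11816)
m(-8, C)*A = -14*(-11816) = 165424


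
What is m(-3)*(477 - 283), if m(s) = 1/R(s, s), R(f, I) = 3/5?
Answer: 970/3 ≈ 323.33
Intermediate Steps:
R(f, I) = ⅗ (R(f, I) = 3*(⅕) = ⅗)
m(s) = 5/3 (m(s) = 1/(⅗) = 5/3)
m(-3)*(477 - 283) = 5*(477 - 283)/3 = (5/3)*194 = 970/3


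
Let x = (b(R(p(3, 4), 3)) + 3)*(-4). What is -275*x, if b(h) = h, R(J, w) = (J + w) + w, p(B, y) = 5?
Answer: 15400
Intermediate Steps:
R(J, w) = J + 2*w
x = -56 (x = ((5 + 2*3) + 3)*(-4) = ((5 + 6) + 3)*(-4) = (11 + 3)*(-4) = 14*(-4) = -56)
-275*x = -275*(-56) = 15400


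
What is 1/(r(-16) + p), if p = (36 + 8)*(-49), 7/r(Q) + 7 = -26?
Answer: -33/71155 ≈ -0.00046378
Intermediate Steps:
r(Q) = -7/33 (r(Q) = 7/(-7 - 26) = 7/(-33) = 7*(-1/33) = -7/33)
p = -2156 (p = 44*(-49) = -2156)
1/(r(-16) + p) = 1/(-7/33 - 2156) = 1/(-71155/33) = -33/71155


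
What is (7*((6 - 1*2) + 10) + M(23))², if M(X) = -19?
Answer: 6241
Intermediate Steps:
(7*((6 - 1*2) + 10) + M(23))² = (7*((6 - 1*2) + 10) - 19)² = (7*((6 - 2) + 10) - 19)² = (7*(4 + 10) - 19)² = (7*14 - 19)² = (98 - 19)² = 79² = 6241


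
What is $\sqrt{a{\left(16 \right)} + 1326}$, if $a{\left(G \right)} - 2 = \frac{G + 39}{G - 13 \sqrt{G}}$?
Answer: $\frac{53 \sqrt{17}}{6} \approx 36.421$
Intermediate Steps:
$a{\left(G \right)} = 2 + \frac{39 + G}{G - 13 \sqrt{G}}$ ($a{\left(G \right)} = 2 + \frac{G + 39}{G - 13 \sqrt{G}} = 2 + \frac{39 + G}{G - 13 \sqrt{G}}$)
$\sqrt{a{\left(16 \right)} + 1326} = \sqrt{\frac{-39 - 48 + 26 \sqrt{16}}{\left(-1\right) 16 + 13 \sqrt{16}} + 1326} = \sqrt{\frac{-39 - 48 + 26 \cdot 4}{-16 + 13 \cdot 4} + 1326} = \sqrt{\frac{-39 - 48 + 104}{-16 + 52} + 1326} = \sqrt{\frac{1}{36} \cdot 17 + 1326} = \sqrt{\frac{17}{36} + 1326} = \sqrt{\frac{47753}{36}} = \frac{53 \sqrt{17}}{6}$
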